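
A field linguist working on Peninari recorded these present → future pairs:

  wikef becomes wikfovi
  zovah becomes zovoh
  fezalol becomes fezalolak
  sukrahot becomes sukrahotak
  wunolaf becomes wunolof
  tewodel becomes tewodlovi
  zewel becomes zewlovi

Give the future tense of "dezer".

dezrovi

fezalol and tewodel both end in -l yet inflect differently (fezalolak, tewodlovi), so the final letter is not what conditions the rule; the last vowel is.
"dezer" has last vowel 'e'. The stems whose last vowel is 'e' (tewodel → tewodlovi, zewel → zewlovi, wikef → wikfovi) delete the last vowel and add -ovi.
So dezer → dezrovi.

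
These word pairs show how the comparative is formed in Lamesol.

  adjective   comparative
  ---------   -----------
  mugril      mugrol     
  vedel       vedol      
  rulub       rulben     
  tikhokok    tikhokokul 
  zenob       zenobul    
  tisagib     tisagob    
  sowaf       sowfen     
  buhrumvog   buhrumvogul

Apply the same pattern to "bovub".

tisagib and zenob both end in -b yet inflect differently (tisagob, zenobul), so the final letter is not what conditions the rule; the last vowel is.
"bovub" has last vowel 'u'. The one such stem in the data (rulub → rulben) deletes the last vowel and adds -en (as does sowaf), so the same rule applies.
The other patterns: stems whose last vowel is 'e' or 'i' change the last vowel to 'o'; stems whose last vowel is 'o' add -ul.
So bovub → bovben.

bovben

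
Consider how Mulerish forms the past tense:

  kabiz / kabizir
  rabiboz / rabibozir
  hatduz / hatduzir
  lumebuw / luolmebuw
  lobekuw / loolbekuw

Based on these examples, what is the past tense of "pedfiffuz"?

pedfiffuzir

hatduz and lumebuw both have last vowel 'u' yet inflect differently (hatduzir, luolmebuw), so the last vowel is not what conditions the rule; the final letter is.
"pedfiffuz" ends in -z. The stems ending in -z (kabiz → kabizir, rabiboz → rabibozir, hatduz → hatduzir) add -ir.
The other pattern: stems ending in -w insert -ol- after the first vowel.
So pedfiffuz → pedfiffuzir.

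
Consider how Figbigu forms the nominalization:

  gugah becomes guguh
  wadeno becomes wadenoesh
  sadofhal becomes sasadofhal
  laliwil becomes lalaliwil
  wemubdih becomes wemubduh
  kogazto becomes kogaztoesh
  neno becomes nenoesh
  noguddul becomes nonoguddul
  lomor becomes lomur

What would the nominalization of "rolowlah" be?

"rolowlah" ends in -h. The stems ending in -h (gugah → guguh, wemubdih → wemubduh) change the last vowel to 'u'.
The other patterns: stems ending in -o add -esh; stems ending in -l repeat the first consonant+vowel as a prefix.
So rolowlah → rolowluh.

rolowluh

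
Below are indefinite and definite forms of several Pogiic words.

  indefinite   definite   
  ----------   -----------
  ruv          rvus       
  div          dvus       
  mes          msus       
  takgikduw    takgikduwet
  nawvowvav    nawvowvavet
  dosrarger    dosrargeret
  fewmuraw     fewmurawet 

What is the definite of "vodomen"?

vodomenet

ruv and nawvowvav both end in -v yet inflect differently (rvus, nawvowvavet), so the final letter is not what conditions the rule; the number of vowels is.
"vodomen" has 3 vowels. The stems with 3 vowels (takgikduw → takgikduwet, nawvowvav → nawvowvavet, dosrarger → dosrargeret) add -et.
So vodomen → vodomenet.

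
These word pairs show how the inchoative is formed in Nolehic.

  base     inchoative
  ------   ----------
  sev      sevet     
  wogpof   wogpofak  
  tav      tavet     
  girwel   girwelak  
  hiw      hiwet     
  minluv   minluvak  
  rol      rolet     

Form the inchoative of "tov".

tovet

minluv and tav both end in -v yet inflect differently (minluvak, tavet), so the final letter is not what conditions the rule; the number of vowels is.
"tov" has 1 vowel. The stems with 1 vowel (tav → tavet, sev → sevet, rol → rolet) add -et.
So tov → tovet.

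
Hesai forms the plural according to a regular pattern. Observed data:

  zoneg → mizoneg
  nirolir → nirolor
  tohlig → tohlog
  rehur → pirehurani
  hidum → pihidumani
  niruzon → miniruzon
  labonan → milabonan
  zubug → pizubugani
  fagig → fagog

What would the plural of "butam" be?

"butam" has last vowel 'a'. The one such stem in the data (labonan → milabonan) adds the prefix mi-, so the same rule applies.
So butam → mibutam.

mibutam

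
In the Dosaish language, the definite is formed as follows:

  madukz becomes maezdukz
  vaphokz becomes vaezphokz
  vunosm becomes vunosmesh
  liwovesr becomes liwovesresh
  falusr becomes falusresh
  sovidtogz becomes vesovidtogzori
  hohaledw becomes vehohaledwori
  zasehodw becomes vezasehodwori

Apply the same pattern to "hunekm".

madukz and sovidtogz both end in -z yet inflect differently (maezdukz, vesovidtogzori), so the final letter is not what conditions the rule; the second-to-last letter is.
"hunekm" has second-to-last letter 'k'. The stems whose second-to-last letter is 'k' (madukz → maezdukz, vaphokz → vaezphokz) insert -ez- after the first vowel.
The other patterns: stems whose second-to-last letter is 's' add -esh; stems whose second-to-last letter is 'd' or 'g' add ve- … -ori around the stem.
So hunekm → hueznekm.

hueznekm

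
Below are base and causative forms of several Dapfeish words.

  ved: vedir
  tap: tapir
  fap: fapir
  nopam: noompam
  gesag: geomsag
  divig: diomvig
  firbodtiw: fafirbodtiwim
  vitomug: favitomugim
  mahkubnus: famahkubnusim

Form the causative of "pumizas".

fapumizasim

gesag and vitomug both end in -g yet inflect differently (geomsag, favitomugim), so the final letter is not what conditions the rule; the number of vowels is.
"pumizas" has 3 vowels. The stems with 3 vowels (firbodtiw → fafirbodtiwim, vitomug → favitomugim, mahkubnus → famahkubnusim) add fa- … -im around the stem.
So pumizas → fapumizasim.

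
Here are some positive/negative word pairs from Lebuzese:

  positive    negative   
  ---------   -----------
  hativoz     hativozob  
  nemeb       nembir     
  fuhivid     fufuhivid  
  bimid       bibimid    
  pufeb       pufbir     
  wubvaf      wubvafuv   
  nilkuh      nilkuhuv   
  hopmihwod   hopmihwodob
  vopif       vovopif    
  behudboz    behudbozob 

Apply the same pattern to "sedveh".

hopmihwod and bimid both end in -d yet inflect differently (hopmihwodob, bibimid), so the final letter is not what conditions the rule; the last vowel is.
"sedveh" has last vowel 'e'. The stems whose last vowel is 'e' (pufeb → pufbir, nemeb → nembir) delete the last vowel and add -ir.
So sedveh → sedvhir.

sedvhir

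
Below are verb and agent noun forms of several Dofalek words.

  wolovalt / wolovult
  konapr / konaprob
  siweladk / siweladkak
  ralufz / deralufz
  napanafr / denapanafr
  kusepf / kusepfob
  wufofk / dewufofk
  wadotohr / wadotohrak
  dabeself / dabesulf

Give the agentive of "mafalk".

"mafalk" has second-to-last letter 'l'. The stems whose second-to-last letter is 'l' (wolovalt → wolovult, dabeself → dabesulf) change the last vowel to 'u'.
The other patterns: stems whose second-to-last letter is 'p' add -ob; stems whose second-to-last letter is 'f' add the prefix de-; stems whose second-to-last letter is 'd' or 'h' add -ak.
So mafalk → mafulk.

mafulk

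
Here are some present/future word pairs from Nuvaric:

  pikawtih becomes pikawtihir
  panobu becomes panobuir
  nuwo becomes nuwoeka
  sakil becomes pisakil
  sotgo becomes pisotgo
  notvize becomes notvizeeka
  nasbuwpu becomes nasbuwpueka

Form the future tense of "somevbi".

pisomevbi

nuwo and sotgo both end in -o yet inflect differently (nuwoeka, pisotgo), so the final letter is not what conditions the rule; the first letter is.
"somevbi" begins with s-. The stems beginning with s- (sotgo → pisotgo, sakil → pisakil) add the prefix pi-.
The other patterns: stems beginning with n- add -eka; stems beginning with p- add -ir.
So somevbi → pisomevbi.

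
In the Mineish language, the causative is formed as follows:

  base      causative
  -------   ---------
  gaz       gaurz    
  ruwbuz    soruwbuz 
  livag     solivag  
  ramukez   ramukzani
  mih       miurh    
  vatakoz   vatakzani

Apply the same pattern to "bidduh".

sobidduh

gaz and ruwbuz both end in -z yet inflect differently (gaurz, soruwbuz), so the final letter is not what conditions the rule; the number of vowels is.
"bidduh" has 2 vowels. The stems with 2 vowels (ruwbuz → soruwbuz, livag → solivag) add the prefix so-.
So bidduh → sobidduh.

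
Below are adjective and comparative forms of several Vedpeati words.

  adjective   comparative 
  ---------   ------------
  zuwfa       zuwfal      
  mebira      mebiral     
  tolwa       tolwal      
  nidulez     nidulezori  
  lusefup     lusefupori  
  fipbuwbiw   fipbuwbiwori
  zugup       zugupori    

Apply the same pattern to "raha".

rahal

zuwfa and zugup both begin with z- yet inflect differently (zuwfal, zugupori), so the first letter is not what conditions the rule; the final letter is.
"raha" ends in -a. The stems ending in -a (zuwfa → zuwfal, mebira → mebiral, tolwa → tolwal) drop the final letter and add -al.
So raha → rahal.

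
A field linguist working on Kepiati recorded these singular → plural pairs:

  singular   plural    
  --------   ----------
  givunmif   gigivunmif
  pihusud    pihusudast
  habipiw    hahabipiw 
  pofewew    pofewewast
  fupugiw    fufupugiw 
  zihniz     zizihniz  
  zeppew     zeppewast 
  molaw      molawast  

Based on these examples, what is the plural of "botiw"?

fupugiw and zeppew both end in -w yet inflect differently (fufupugiw, zeppewast), so the final letter is not what conditions the rule; the last vowel is.
"botiw" has last vowel 'i'. The stems whose last vowel is 'i' (givunmif → gigivunmif, fupugiw → fufupugiw, zihniz → zizihniz) repeat the first consonant+vowel as a prefix.
The other pattern: stems whose last vowel is 'a', 'e' or 'u' add -ast.
So botiw → bobotiw.

bobotiw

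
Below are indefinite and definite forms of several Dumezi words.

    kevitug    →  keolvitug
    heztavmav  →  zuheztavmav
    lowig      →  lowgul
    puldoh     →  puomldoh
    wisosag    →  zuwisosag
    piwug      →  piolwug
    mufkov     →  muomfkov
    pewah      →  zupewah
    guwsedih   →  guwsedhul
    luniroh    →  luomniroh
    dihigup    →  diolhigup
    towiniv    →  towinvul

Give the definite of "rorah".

zurorah

guwsedih and puldoh both end in -h yet inflect differently (guwsedhul, puomldoh), so the final letter is not what conditions the rule; the last vowel is.
"rorah" has last vowel 'a'. The stems whose last vowel is 'a' (pewah → zupewah, heztavmav → zuheztavmav, wisosag → zuwisosag) add the prefix zu-.
The other patterns: stems whose last vowel is 'i' delete the last vowel and add -ul; stems whose last vowel is 'o' insert -om- after the first vowel; stems whose last vowel is 'u' insert -ol- after the first vowel.
So rorah → zurorah.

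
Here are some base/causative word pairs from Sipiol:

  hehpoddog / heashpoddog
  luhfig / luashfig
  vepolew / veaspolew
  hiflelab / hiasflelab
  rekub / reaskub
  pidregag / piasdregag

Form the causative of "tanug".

Every pair shown (hehpoddog → heashpoddog, luhfig → luashfig, vepolew → veaspolew, …) follows the same rule: insert -as- after the first vowel.
So tanug → taasnug.

taasnug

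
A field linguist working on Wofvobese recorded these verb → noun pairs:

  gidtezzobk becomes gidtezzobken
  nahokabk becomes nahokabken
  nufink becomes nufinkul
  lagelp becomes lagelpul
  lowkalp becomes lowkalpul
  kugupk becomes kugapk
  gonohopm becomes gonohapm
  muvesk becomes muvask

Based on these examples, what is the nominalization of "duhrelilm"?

gidtezzobk and nufink both end in -k yet inflect differently (gidtezzobken, nufinkul), so the final letter is not what conditions the rule; the second-to-last letter is.
"duhrelilm" has second-to-last letter 'l'. The stems whose second-to-last letter is 'l' (lagelp → lagelpul, lowkalp → lowkalpul) add -ul.
The other patterns: stems whose second-to-last letter is 'b' add -en; stems whose second-to-last letter is 'p' or 's' change the last vowel to 'a'.
So duhrelilm → duhrelilmul.

duhrelilmul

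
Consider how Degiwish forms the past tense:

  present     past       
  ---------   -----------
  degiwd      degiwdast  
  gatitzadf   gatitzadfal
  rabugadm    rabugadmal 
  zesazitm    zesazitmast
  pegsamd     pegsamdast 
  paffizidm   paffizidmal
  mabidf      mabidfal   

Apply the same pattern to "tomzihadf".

tomzihadfal

"tomzihadf" has second-to-last letter 'd'. The stems whose second-to-last letter is 'd' (gatitzadf → gatitzadfal, rabugadm → rabugadmal, paffizidm → paffizidmal) add -al.
So tomzihadf → tomzihadfal.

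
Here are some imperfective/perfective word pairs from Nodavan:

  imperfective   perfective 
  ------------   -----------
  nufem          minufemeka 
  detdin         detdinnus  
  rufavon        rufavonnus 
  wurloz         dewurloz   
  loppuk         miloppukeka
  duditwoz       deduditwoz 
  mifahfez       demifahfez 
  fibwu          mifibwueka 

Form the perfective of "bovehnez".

"bovehnez" ends in -z. The stems ending in -z (mifahfez → demifahfez, duditwoz → deduditwoz, wurloz → dewurloz) add the prefix de-.
So bovehnez → debovehnez.

debovehnez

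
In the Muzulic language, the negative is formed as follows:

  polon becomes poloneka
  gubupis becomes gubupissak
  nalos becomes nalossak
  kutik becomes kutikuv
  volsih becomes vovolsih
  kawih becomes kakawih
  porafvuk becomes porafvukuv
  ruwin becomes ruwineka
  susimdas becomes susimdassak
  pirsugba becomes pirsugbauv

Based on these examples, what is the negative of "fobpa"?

fobpauv

"fobpa" ends in -a. The one such stem in the data (pirsugba → pirsugbauv) adds -uv, so the same rule applies.
So fobpa → fobpauv.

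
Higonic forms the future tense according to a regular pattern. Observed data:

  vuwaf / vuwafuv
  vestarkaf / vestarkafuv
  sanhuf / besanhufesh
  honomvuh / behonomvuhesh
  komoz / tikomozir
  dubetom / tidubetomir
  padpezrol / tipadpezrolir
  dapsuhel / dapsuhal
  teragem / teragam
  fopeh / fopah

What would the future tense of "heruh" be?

"heruh" has last vowel 'u'. The stems whose last vowel is 'u' (sanhuf → besanhufesh, honomvuh → behonomvuhesh) add be- … -esh around the stem.
So heruh → beheruhesh.

beheruhesh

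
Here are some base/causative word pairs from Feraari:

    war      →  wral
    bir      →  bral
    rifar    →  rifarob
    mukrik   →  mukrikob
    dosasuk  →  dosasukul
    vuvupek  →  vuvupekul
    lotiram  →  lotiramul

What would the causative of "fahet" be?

war and rifar both end in -r yet inflect differently (wral, rifarob), so the final letter is not what conditions the rule; the number of vowels is.
"fahet" has 2 vowels. The stems with 2 vowels (rifar → rifarob, mukrik → mukrikob) add -ob.
So fahet → fahetob.

fahetob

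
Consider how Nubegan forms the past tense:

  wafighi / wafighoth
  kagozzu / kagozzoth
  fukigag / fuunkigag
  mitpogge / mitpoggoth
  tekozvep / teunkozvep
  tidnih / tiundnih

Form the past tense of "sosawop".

mitpogge and tekozvep both have last vowel 'e' yet inflect differently (mitpoggoth, teunkozvep), so the last vowel is not what conditions the rule; whether the stem ends in a vowel or a consonant is.
"sosawop" ends in a consonant. The stems ending in a consonant (fukigag → fuunkigag, tekozvep → teunkozvep, tidnih → tiundnih) insert -un- after the first vowel.
The other pattern: stems ending in a vowel drop the final letter and add -oth.
So sosawop → sounsawop.

sounsawop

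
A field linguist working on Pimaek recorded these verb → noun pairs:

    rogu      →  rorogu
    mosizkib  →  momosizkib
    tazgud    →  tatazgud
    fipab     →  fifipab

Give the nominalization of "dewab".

Every pair shown (rogu → rorogu, mosizkib → momosizkib, tazgud → tatazgud, …) follows the same rule: repeat the first consonant+vowel as a prefix.
So dewab → dedewab.

dedewab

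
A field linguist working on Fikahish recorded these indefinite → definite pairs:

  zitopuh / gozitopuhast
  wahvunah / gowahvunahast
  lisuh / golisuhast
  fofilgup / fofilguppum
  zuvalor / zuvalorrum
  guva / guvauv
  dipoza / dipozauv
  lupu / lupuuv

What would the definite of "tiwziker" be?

zitopuh and fofilgup both have last vowel 'u' yet inflect differently (gozitopuhast, fofilguppum), so the last vowel is not what conditions the rule; the final letter is.
"tiwziker" ends in -r. The one such stem in the data (zuvalor → zuvalorrum) doubles the final consonant and adds -um (as does fofilgup), so the same rule applies.
The other patterns: stems ending in -h add go- … -ast around the stem; stems ending in -a or -u add -uv.
So tiwziker → tiwzikerrum.

tiwzikerrum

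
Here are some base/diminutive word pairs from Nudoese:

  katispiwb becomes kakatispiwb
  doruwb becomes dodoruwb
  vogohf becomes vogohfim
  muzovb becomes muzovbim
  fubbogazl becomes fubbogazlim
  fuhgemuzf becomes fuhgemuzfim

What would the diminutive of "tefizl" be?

tefizlim

katispiwb and muzovb both end in -b yet inflect differently (kakatispiwb, muzovbim), so the final letter is not what conditions the rule; the second-to-last letter is.
"tefizl" has second-to-last letter 'z'. The stems whose second-to-last letter is 'z' (fubbogazl → fubbogazlim, fuhgemuzf → fuhgemuzfim) add -im.
So tefizl → tefizlim.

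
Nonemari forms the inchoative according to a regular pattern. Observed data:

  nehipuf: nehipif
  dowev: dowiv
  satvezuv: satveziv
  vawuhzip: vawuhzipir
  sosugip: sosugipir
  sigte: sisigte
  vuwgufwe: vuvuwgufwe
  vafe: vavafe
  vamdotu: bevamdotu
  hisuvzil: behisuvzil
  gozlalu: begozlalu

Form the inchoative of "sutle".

dowev and sigte both have last vowel 'e' yet inflect differently (dowiv, sisigte), so the last vowel is not what conditions the rule; the final letter is.
"sutle" ends in -e. The stems ending in -e (sigte → sisigte, vuwgufwe → vuvuwgufwe, vafe → vavafe) repeat the first consonant+vowel as a prefix.
So sutle → susutle.

susutle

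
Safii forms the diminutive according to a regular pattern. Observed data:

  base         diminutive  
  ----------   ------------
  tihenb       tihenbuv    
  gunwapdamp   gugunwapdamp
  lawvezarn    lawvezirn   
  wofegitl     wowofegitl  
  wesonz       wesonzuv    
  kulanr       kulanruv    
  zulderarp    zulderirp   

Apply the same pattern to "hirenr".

hirenruv

zulderarp and gunwapdamp both end in -p yet inflect differently (zulderirp, gugunwapdamp), so the final letter is not what conditions the rule; the second-to-last letter is.
"hirenr" has second-to-last letter 'n'. The stems whose second-to-last letter is 'n' (tihenb → tihenbuv, kulanr → kulanruv, wesonz → wesonzuv) add -uv.
The other patterns: stems whose second-to-last letter is 'r' change the last vowel to 'i'; stems whose second-to-last letter is 'm' or 't' repeat the first consonant+vowel as a prefix.
So hirenr → hirenruv.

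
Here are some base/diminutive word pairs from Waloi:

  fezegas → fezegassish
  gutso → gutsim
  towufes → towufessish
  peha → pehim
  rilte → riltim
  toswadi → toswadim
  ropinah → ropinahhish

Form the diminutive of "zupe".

zupim

rilte and towufes both have last vowel 'e' yet inflect differently (riltim, towufessish), so the last vowel is not what conditions the rule; whether the stem ends in a vowel or a consonant is.
"zupe" ends in a vowel. The stems ending in a vowel (toswadi → toswadim, gutso → gutsim, rilte → riltim) drop the final letter and add -im.
The other pattern: stems ending in a consonant double the final consonant and add -ish.
So zupe → zupim.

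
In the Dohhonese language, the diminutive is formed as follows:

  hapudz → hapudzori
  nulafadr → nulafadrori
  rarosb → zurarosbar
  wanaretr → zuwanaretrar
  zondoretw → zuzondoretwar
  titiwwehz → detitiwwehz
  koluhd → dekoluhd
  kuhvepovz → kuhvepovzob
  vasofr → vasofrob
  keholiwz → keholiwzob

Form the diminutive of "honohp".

nulafadr and wanaretr both end in -r yet inflect differently (nulafadrori, zuwanaretrar), so the final letter is not what conditions the rule; the second-to-last letter is.
"honohp" has second-to-last letter 'h'. The stems whose second-to-last letter is 'h' (titiwwehz → detitiwwehz, koluhd → dekoluhd) add the prefix de-.
The other patterns: stems whose second-to-last letter is 'd' add -ori; stems whose second-to-last letter is 's' or 't' add zu- … -ar around the stem; stems whose second-to-last letter is 'f', 'v' or 'w' add -ob.
So honohp → dehonohp.

dehonohp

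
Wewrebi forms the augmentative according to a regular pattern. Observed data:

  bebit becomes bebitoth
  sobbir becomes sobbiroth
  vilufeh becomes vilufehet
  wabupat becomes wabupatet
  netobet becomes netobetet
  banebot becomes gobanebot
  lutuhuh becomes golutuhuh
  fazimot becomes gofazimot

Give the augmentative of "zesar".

zesaret

"zesar" has last vowel 'a'. The one such stem in the data (wabupat → wabupatet) adds -et, so the same rule applies.
So zesar → zesaret.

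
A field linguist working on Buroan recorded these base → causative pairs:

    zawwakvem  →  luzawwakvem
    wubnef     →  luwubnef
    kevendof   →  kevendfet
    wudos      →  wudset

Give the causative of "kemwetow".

kemwetwet

"kemwetow" has last vowel 'o'. The stems whose last vowel is 'o' (wudos → wudset, kevendof → kevendfet) delete the last vowel and add -et.
The other pattern: stems whose last vowel is 'e' add the prefix lu-.
So kemwetow → kemwetwet.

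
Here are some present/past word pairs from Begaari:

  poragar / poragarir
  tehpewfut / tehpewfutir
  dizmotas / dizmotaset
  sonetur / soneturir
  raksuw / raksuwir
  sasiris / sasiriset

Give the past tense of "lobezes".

"lobezes" ends in -s. The stems ending in -s (dizmotas → dizmotaset, sasiris → sasiriset) add -et.
So lobezes → lobezeset.

lobezeset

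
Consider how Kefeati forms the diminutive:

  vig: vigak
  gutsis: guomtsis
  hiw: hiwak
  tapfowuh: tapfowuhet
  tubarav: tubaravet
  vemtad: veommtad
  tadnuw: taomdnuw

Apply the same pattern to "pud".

pudak

"pud" has 1 vowel. The stems with 1 vowel (vig → vigak, hiw → hiwak) add -ak.
So pud → pudak.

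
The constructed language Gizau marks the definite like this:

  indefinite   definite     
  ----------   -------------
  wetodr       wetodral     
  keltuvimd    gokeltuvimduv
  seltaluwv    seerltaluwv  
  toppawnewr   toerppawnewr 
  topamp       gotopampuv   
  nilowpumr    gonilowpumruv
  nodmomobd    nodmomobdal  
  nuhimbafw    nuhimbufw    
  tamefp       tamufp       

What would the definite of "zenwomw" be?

gozenwomwuv

"zenwomw" has second-to-last letter 'm'. The stems whose second-to-last letter is 'm' (topamp → gotopampuv, keltuvimd → gokeltuvimduv, nilowpumr → gonilowpumruv) add go- … -uv around the stem.
The other patterns: stems whose second-to-last letter is 'w' insert -er- after the first vowel; stems whose second-to-last letter is 'f' change the last vowel to 'u'; stems whose second-to-last letter is 'b' or 'd' add -al.
So zenwomw → gozenwomwuv.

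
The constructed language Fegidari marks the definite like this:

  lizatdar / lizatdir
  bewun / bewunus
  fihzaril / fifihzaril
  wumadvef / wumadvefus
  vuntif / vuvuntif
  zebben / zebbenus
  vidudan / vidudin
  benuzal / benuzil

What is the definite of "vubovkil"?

fihzaril and benuzal both end in -l yet inflect differently (fifihzaril, benuzil), so the final letter is not what conditions the rule; the last vowel is.
"vubovkil" has last vowel 'i'. The stems whose last vowel is 'i' (fihzaril → fifihzaril, vuntif → vuvuntif) repeat the first consonant+vowel as a prefix.
So vubovkil → vuvubovkil.

vuvubovkil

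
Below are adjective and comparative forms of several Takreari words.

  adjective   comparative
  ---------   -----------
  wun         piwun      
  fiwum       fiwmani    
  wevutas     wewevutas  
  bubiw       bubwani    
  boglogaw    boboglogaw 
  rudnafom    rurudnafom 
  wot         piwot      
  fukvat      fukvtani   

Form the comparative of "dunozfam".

dudunozfam

wot and fukvat both end in -t yet inflect differently (piwot, fukvtani), so the final letter is not what conditions the rule; the number of vowels is.
"dunozfam" has 3 vowels. The stems with 3 vowels (wevutas → wewevutas, boglogaw → boboglogaw, rudnafom → rurudnafom) repeat the first consonant+vowel as a prefix.
The other patterns: stems with 1 vowel add the prefix pi-; stems with 2 vowels delete the last vowel and add -ani.
So dunozfam → dudunozfam.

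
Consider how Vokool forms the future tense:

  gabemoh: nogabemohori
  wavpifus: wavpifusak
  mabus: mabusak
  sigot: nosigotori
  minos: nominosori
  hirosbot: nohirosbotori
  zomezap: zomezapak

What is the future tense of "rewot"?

norewotori

minos and wavpifus both end in -s yet inflect differently (nominosori, wavpifusak), so the final letter is not what conditions the rule; the last vowel is.
"rewot" has last vowel 'o'. The stems whose last vowel is 'o' (hirosbot → nohirosbotori, sigot → nosigotori, minos → nominosori) add no- … -ori around the stem.
So rewot → norewotori.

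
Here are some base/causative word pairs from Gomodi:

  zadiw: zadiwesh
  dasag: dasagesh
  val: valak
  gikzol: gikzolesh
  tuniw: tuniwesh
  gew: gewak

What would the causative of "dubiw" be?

dubiwesh

gew and tuniw both end in -w yet inflect differently (gewak, tuniwesh), so the final letter is not what conditions the rule; the number of vowels is.
"dubiw" has 2 vowels. The stems with 2 vowels (tuniw → tuniwesh, gikzol → gikzolesh, zadiw → zadiwesh) add -esh.
So dubiw → dubiwesh.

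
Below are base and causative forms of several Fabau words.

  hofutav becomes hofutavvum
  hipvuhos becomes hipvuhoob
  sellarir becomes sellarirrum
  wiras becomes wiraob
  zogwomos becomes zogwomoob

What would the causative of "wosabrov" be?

wosabrovvum

wiras and hofutav both have last vowel 'a' yet inflect differently (wiraob, hofutavvum), so the last vowel is not what conditions the rule; the final letter is.
"wosabrov" ends in -v. The one such stem in the data (hofutav → hofutavvum) doubles the final consonant and adds -um (as does sellarir), so the same rule applies.
So wosabrov → wosabrovvum.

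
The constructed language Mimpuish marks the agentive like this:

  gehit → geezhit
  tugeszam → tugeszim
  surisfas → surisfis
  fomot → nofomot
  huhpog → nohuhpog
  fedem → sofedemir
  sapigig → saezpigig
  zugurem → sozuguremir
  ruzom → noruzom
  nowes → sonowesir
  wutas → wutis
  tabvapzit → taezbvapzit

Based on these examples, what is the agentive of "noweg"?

nowes and wutas both end in -s yet inflect differently (sonowesir, wutis), so the final letter is not what conditions the rule; the last vowel is.
"noweg" has last vowel 'e'. The stems whose last vowel is 'e' (fedem → sofedemir, zugurem → sozuguremir, nowes → sonowesir) add so- … -ir around the stem.
The other patterns: stems whose last vowel is 'a' change the last vowel to 'i'; stems whose last vowel is 'o' add the prefix no-; stems whose last vowel is 'i' insert -ez- after the first vowel.
So noweg → sonowegir.

sonowegir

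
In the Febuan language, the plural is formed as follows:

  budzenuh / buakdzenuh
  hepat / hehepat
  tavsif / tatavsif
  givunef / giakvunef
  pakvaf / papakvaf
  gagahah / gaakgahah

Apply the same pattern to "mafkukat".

maakfkukat

givunef and tavsif both end in -f yet inflect differently (giakvunef, tatavsif), so the final letter is not what conditions the rule; the number of vowels is.
"mafkukat" has 3 vowels. The stems with 3 vowels (budzenuh → buakdzenuh, givunef → giakvunef, gagahah → gaakgahah) insert -ak- after the first vowel.
The other pattern: stems with 2 vowels repeat the first consonant+vowel as a prefix.
So mafkukat → maakfkukat.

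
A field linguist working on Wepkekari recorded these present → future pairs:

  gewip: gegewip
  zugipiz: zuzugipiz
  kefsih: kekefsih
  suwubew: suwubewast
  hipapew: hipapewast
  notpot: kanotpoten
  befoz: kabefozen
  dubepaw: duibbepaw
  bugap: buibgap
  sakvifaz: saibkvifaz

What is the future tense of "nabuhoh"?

kanabuhohen

zugipiz and befoz both end in -z yet inflect differently (zuzugipiz, kabefozen), so the final letter is not what conditions the rule; the last vowel is.
"nabuhoh" has last vowel 'o'. The stems whose last vowel is 'o' (notpot → kanotpoten, befoz → kabefozen) add ka- … -en around the stem.
The other patterns: stems whose last vowel is 'i' repeat the first consonant+vowel as a prefix; stems whose last vowel is 'e' add -ast; stems whose last vowel is 'a' insert -ib- after the first vowel.
So nabuhoh → kanabuhohen.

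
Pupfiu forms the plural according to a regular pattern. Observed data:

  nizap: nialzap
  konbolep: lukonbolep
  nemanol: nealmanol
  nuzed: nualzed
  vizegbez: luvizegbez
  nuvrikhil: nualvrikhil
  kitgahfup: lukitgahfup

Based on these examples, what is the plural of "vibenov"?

luvibenov

nizap and konbolep both end in -p yet inflect differently (nialzap, lukonbolep), so the final letter is not what conditions the rule; the first letter is.
"vibenov" begins with v-. The one such stem in the data (vizegbez → luvizegbez) adds the prefix lu-, so the same rule applies.
So vibenov → luvibenov.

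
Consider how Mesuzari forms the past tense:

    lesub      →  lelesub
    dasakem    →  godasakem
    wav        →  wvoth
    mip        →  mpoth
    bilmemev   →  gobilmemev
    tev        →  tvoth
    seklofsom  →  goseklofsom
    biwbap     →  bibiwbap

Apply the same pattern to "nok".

mip and biwbap both end in -p yet inflect differently (mpoth, bibiwbap), so the final letter is not what conditions the rule; the number of vowels is.
"nok" has 1 vowel. The stems with 1 vowel (mip → mpoth, tev → tvoth, wav → wvoth) delete the last vowel and add -oth.
So nok → nkoth.

nkoth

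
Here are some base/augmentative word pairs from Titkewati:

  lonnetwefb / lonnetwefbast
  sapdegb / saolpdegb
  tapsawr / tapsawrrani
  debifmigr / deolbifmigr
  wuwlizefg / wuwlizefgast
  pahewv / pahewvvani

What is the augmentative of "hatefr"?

hatefrast

"hatefr" has second-to-last letter 'f'. The stems whose second-to-last letter is 'f' (wuwlizefg → wuwlizefgast, lonnetwefb → lonnetwefbast) add -ast.
So hatefr → hatefrast.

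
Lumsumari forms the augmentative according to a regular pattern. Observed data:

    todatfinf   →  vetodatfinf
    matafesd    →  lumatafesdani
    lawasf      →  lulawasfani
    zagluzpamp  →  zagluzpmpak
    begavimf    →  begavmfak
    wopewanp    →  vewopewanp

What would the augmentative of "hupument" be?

todatfinf and lawasf both end in -f yet inflect differently (vetodatfinf, lulawasfani), so the final letter is not what conditions the rule; the second-to-last letter is.
"hupument" has second-to-last letter 'n'. The stems whose second-to-last letter is 'n' (todatfinf → vetodatfinf, wopewanp → vewopewanp) add the prefix ve-.
The other patterns: stems whose second-to-last letter is 's' add lu- … -ani around the stem; stems whose second-to-last letter is 'm' delete the last vowel and add -ak.
So hupument → vehupument.

vehupument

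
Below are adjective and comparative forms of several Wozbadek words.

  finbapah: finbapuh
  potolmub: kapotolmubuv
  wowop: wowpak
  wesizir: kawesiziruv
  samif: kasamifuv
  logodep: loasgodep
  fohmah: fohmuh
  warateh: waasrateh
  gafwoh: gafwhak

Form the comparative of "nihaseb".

niashaseb

fohmah and gafwoh both end in -h yet inflect differently (fohmuh, gafwhak), so the final letter is not what conditions the rule; the last vowel is.
"nihaseb" has last vowel 'e'. The stems whose last vowel is 'e' (warateh → waasrateh, logodep → loasgodep) insert -as- after the first vowel.
So nihaseb → niashaseb.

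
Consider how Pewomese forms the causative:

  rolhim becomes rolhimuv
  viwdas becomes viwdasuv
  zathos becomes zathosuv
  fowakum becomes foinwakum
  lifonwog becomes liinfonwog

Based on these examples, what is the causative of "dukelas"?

rolhim and fowakum both end in -m yet inflect differently (rolhimuv, foinwakum), so the final letter is not what conditions the rule; the number of vowels is.
"dukelas" has 3 vowels. The stems with 3 vowels (fowakum → foinwakum, lifonwog → liinfonwog) insert -in- after the first vowel.
The other pattern: stems with 2 vowels add -uv.
So dukelas → duinkelas.

duinkelas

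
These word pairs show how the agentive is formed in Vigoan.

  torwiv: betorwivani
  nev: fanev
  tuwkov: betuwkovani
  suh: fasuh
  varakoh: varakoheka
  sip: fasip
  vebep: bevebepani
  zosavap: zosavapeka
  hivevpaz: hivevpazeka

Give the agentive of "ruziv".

nev and torwiv both end in -v yet inflect differently (fanev, betorwivani), so the final letter is not what conditions the rule; the number of vowels is.
"ruziv" has 2 vowels. The stems with 2 vowels (torwiv → betorwivani, vebep → bevebepani, tuwkov → betuwkovani) add be- … -ani around the stem.
The other patterns: stems with 1 vowel add the prefix fa-; stems with 3 vowels add -eka.
So ruziv → beruzivani.

beruzivani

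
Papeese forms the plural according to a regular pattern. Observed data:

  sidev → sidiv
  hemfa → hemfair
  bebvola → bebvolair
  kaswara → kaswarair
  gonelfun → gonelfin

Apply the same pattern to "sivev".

siviv

"sivev" ends in a consonant. The stems ending in a consonant (sidev → sidiv, gonelfun → gonelfin) change the last vowel to 'i'.
So sivev → siviv.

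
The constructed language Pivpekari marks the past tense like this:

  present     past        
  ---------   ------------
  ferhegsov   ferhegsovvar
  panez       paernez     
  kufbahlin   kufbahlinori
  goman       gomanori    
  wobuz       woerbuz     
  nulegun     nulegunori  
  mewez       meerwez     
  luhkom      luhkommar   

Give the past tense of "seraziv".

"seraziv" ends in -v. The one such stem in the data (ferhegsov → ferhegsovvar) doubles the final consonant and adds -ar (as does luhkom), so the same rule applies.
The other patterns: stems ending in -n add -ori; stems ending in -z insert -er- after the first vowel.
So seraziv → serazivvar.

serazivvar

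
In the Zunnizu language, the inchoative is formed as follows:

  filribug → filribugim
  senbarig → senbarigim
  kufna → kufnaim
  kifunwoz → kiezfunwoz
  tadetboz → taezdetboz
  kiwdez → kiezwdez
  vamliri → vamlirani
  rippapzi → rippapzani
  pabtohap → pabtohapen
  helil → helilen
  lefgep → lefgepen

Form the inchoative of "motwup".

senbarig and vamliri both have last vowel 'i' yet inflect differently (senbarigim, vamlirani), so the last vowel is not what conditions the rule; the final letter is.
"motwup" ends in -p. The stems ending in -p (pabtohap → pabtohapen, lefgep → lefgepen) add -en.
So motwup → motwupen.

motwupen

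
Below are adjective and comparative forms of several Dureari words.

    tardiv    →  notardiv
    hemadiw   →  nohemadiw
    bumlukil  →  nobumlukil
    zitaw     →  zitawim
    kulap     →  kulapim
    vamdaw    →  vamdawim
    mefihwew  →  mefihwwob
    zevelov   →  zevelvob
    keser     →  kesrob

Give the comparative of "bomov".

hemadiw and zitaw both end in -w yet inflect differently (nohemadiw, zitawim), so the final letter is not what conditions the rule; the last vowel is.
"bomov" has last vowel 'o'. The one such stem in the data (zevelov → zevelvob) deletes the last vowel and adds -ob (as do mefihwew, keser), so the same rule applies.
The other patterns: stems whose last vowel is 'i' add the prefix no-; stems whose last vowel is 'a' add -im.
So bomov → bomvob.

bomvob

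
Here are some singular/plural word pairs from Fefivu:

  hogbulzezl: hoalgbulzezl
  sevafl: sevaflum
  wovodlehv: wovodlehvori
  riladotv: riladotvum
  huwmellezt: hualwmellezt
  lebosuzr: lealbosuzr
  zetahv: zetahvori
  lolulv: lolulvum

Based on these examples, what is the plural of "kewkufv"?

"kewkufv" has second-to-last letter 'f'. The one such stem in the data (sevafl → sevaflum) adds -um, so the same rule applies.
The other patterns: stems whose second-to-last letter is 'h' add -ori; stems whose second-to-last letter is 'z' insert -al- after the first vowel.
So kewkufv → kewkufvum.

kewkufvum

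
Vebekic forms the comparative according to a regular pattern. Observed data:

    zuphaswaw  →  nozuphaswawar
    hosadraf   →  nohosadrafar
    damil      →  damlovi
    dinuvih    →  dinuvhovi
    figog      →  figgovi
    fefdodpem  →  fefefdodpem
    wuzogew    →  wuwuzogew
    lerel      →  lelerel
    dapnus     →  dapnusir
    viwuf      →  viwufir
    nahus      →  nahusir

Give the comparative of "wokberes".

"wokberes" has last vowel 'e'. The stems whose last vowel is 'e' (fefdodpem → fefefdodpem, wuzogew → wuwuzogew, lerel → lelerel) repeat the first consonant+vowel as a prefix.
So wokberes → wowokberes.

wowokberes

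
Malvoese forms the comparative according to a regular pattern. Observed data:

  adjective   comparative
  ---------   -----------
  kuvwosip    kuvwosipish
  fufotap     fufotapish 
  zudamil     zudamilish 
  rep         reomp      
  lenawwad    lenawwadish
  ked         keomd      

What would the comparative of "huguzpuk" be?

huguzpukish

fufotap and rep both end in -p yet inflect differently (fufotapish, reomp), so the final letter is not what conditions the rule; the number of vowels is.
"huguzpuk" has 3 vowels. The stems with 3 vowels (fufotap → fufotapish, kuvwosip → kuvwosipish, zudamil → zudamilish) add -ish.
The other pattern: stems with 1 vowel insert -om- after the first vowel.
So huguzpuk → huguzpukish.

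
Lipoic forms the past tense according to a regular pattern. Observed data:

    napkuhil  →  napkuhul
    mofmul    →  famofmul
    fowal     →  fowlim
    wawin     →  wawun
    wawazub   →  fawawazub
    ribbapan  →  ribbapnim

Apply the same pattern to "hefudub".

"hefudub" has last vowel 'u'. The stems whose last vowel is 'u' (mofmul → famofmul, wawazub → fawawazub) add the prefix fa-.
So hefudub → fahefudub.

fahefudub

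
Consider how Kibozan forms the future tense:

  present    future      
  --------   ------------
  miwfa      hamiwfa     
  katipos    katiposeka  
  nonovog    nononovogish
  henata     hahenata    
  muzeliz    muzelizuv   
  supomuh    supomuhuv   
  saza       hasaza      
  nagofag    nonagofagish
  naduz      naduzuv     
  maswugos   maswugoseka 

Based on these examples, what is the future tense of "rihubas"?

rihubaseka

nagofag and saza both have last vowel 'a' yet inflect differently (nonagofagish, hasaza), so the last vowel is not what conditions the rule; the final letter is.
"rihubas" ends in -s. The stems ending in -s (maswugos → maswugoseka, katipos → katiposeka) add -eka.
So rihubas → rihubaseka.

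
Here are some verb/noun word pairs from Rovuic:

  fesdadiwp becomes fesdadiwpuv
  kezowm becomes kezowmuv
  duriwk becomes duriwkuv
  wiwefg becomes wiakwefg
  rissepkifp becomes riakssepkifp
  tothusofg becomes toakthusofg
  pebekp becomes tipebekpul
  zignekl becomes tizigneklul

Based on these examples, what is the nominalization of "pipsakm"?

"pipsakm" has second-to-last letter 'k'. The stems whose second-to-last letter is 'k' (pebekp → tipebekpul, zignekl → tizigneklul) add ti- … -ul around the stem.
So pipsakm → tipipsakmul.

tipipsakmul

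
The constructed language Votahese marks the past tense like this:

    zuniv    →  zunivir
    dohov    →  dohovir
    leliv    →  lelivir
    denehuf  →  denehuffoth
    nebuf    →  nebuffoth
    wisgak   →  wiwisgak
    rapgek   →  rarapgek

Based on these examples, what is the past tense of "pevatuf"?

"pevatuf" ends in -f. The stems ending in -f (denehuf → denehuffoth, nebuf → nebuffoth) double the final consonant and add -oth.
So pevatuf → pevatuffoth.

pevatuffoth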